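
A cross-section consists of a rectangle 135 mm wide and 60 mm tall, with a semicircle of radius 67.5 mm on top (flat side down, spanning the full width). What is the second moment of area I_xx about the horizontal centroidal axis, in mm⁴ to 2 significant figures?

Break the section into simple shapes (no overlaps), measuring from the bottom-left corner of the bounding box.
Rectangular body: 135 × 60, A = 8 100 mm², y = 30 mm, Ī = 2 430 000 mm⁴.
Semicircular cap: semicircle r = 67.5, A = 7 157 mm², y = 88.65 mm, Ī = 2 278 490 mm⁴.
Centroid: ȳ = ΣA·y / ΣA = 57.51 mm.
Transfer each piece to the horizontal centroidal axis using Ī + A·d² with d = y − 57.51:
  rectangular body: d = -27.51 mm → contributes +8 560 695 mm⁴
  semicircular cap: d = 31.14 mm → contributes +9 217 018 mm⁴
Total I = 17 777 713 mm⁴.

I_xx ≈ 1.8 × 10⁷ mm⁴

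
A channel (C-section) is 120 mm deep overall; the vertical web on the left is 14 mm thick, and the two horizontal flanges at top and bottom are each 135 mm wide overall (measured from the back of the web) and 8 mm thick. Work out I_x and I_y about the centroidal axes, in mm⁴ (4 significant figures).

I_x ≈ 8.098 × 10⁶ mm⁴, I_y ≈ 6.488 × 10⁶ mm⁴

Split into non-overlapping primitives; take the origin at the lower-left of the bounding box.
Web: 14 × 120, A = 1 680 mm², y = 60 mm, Ī = 2 016 000 mm⁴.
Top flange (beyond web): 121 × 8, A = 968 mm², y = 116 mm, Ī = 5162.67 mm⁴.
Bottom flange (beyond web): 121 × 8, A = 968 mm², y = 4 mm, Ī = 5162.67 mm⁴.
By symmetry the centroid is at mid-height, ȳ = 60 mm.
Transfer each piece to the centroidal x-axis using Ī + A·d² with d = y − 60:
  web: d = 0 mm → contributes +2 016 000 mm⁴
  top flange (beyond web): d = 56 mm → contributes +3 040 811 mm⁴
  bottom flange (beyond web): d = -56 mm → contributes +3 040 811 mm⁴
Total I = 8 097 621 mm⁴.
For the y-axis: x̄ = 43.1394 mm.
Repeating about the centroidal y-axis gives I_y = 6 487 727 mm⁴.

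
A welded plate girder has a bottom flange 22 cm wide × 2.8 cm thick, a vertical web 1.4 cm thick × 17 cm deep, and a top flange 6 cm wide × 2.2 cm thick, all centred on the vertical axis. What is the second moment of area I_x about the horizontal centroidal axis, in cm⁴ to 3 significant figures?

Split into non-overlapping primitives; take the origin at the lower-left of the bounding box.
Bottom plate: 22 × 2.8, A = 61.6 cm², y = 1.4 cm, Ī = 40.245 cm⁴.
Web plate: 1.4 × 17, A = 23.8 cm², y = 11.3 cm, Ī = 573.18 cm⁴.
Top plate: 6 × 2.2, A = 13.2 cm², y = 20.9 cm, Ī = 5.324 cm⁴.
Centroid: ȳ = ΣA·y / ΣA = 6.4002 cm.
Transfer each piece to the horizontal centroidal axis using Ī + A·d² with d = y − 6.4002:
  bottom plate: d = -5.0002 cm → contributes +1580.4 cm⁴
  web plate: d = 4.8998 cm → contributes +1144.6 cm⁴
  top plate: d = 14.5 cm → contributes +2780.5 cm⁴
Total I = 5505.5 cm⁴.

I_x ≈ 5510 cm⁴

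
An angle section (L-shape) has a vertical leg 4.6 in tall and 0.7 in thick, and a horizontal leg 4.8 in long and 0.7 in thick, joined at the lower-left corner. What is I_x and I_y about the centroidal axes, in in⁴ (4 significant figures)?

Split into non-overlapping primitives; take the origin at the lower-left of the bounding box.
Vertical leg: 0.7 × 4.6, A = 3.22 in², y = 2.3 in, Ī = 5.67793 in⁴.
Horizontal leg (remainder): 4.1 × 0.7, A = 2.87 in², y = 0.35 in, Ī = 0.117192 in⁴.
Centroid: ȳ = ΣA·y / ΣA = 1.38103 in.
Transfer each piece to the centroidal x-axis using Ī + A·d² with d = y − 1.38103:
  vertical leg: d = 0.918966 in → contributes +8.39722 in⁴
  horizontal leg (remainder): d = -1.03103 in → contributes +3.16809 in⁴
Total I = 11.5653 in⁴.
For the y-axis: x̄ = 1.48103 in.
Repeating about the centroidal y-axis gives I_y = 12.8925 in⁴.

I_x ≈ 11.57 in⁴, I_y ≈ 12.89 in⁴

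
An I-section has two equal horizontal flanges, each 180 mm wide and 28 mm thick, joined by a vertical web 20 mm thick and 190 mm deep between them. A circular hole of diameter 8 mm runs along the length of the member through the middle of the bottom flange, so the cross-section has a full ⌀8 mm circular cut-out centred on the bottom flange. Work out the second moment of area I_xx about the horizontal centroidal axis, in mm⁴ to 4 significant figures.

I_xx ≈ 1.313 × 10⁸ mm⁴

Split into non-overlapping primitives; take the origin at the lower-left of the bounding box.
Bottom flange: 180 × 28, A = 5 040 mm², y = 14 mm, Ī = 329 280 mm⁴.
Web: 20 × 190, A = 3 800 mm², y = 123 mm, Ī = 11 431 667 mm⁴.
Top flange: 180 × 28, A = 5 040 mm², y = 232 mm, Ī = 329 280 mm⁴.
Hole (subtracted): ⌀8, A = 50.2655 mm², y = 14 mm, Ī = 201.062 mm⁴.
Centroid: ȳ = ΣA·y / ΣA = 123.396 mm.
Transfer each piece to the horizontal centroidal axis using Ī + A·d² with d = y − 123.396:
  bottom flange: d = -109.396 mm → contributes +60 645 592 mm⁴
  web: d = -0.396171 mm → contributes +11 432 263 mm⁴
  top flange: d = 108.604 mm → contributes +59 775 030 mm⁴
  hole: d = -109.396 mm → contributes −601 754 mm⁴
Total I = 131 251 131 mm⁴.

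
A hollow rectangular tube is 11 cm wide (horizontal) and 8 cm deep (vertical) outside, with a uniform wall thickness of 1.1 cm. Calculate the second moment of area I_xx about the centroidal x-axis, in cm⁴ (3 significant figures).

I_xx ≈ 326 cm⁴

Decompose the section into non-overlapping parts with the origin at the bottom-left of its bounding rectangle.
Outer rectangle: 11 × 8, A = 88 cm², y = 4 cm, Ī = 469.33 cm⁴.
Inner void (subtracted): 8.8 × 5.8, A = 51.04 cm², y = 4 cm, Ī = 143.08 cm⁴.
By symmetry the centroid is at mid-height, ȳ = 4 cm.
All pieces are centred on the centroidal x-axis, so I = ΣĪ (holes subtracted) = 326.25 cm⁴.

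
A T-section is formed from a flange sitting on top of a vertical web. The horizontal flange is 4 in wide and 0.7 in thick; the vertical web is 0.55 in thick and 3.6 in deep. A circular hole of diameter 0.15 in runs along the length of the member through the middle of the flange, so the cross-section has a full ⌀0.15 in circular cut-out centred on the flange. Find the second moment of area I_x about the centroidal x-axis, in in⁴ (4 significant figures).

Break the section into simple shapes (no overlaps), measuring from the bottom-left corner of the bounding box.
Flange: 4 × 0.7, A = 2.8 in², y = 3.95 in, Ī = 0.114333 in⁴.
Web: 0.55 × 3.6, A = 1.98 in², y = 1.8 in, Ī = 2.1384 in⁴.
Hole (subtracted): ⌀0.15, A = 0.0176715 in², y = 3.95 in, Ī = 0.0000248505 in⁴.
Centroid: ȳ = ΣA·y / ΣA = 3.05611 in.
Transfer each piece to the centroidal x-axis using Ī + A·d² with d = y − 3.05611:
  flange: d = 0.89389 in → contributes +2.35165 in⁴
  web: d = -1.25611 in → contributes +5.26247 in⁴
  hole: d = 0.89389 in → contributes −0.0141451 in⁴
Total I = 7.59997 in⁴.

I_x ≈ 7.600 in⁴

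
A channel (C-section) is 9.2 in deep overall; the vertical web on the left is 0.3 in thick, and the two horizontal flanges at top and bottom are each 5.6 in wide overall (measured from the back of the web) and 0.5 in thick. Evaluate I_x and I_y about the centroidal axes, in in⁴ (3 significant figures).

I_x ≈ 120 in⁴, I_y ≈ 26.7 in⁴

Decompose the section into non-overlapping parts with the origin at the bottom-left of its bounding rectangle.
Web: 0.3 × 9.2, A = 2.76 in², y = 4.6 in, Ī = 19.467 in⁴.
Top flange (beyond web): 5.3 × 0.5, A = 2.65 in², y = 8.95 in, Ī = 0.055208 in⁴.
Bottom flange (beyond web): 5.3 × 0.5, A = 2.65 in², y = 0.25 in, Ī = 0.055208 in⁴.
By symmetry the centroid is at mid-height, ȳ = 4.6 in.
Transfer each piece to the centroidal x-axis using Ī + A·d² with d = y − 4.6:
  web: d = 0 in → contributes +19.467 in⁴
  top flange (beyond web): d = 4.35 in → contributes +50.2 in⁴
  bottom flange (beyond web): d = -4.35 in → contributes +50.2 in⁴
Total I = 119.87 in⁴.
For the y-axis: x̄ = 1.9912 in.
Repeating about the centroidal y-axis gives I_y = 26.656 in⁴.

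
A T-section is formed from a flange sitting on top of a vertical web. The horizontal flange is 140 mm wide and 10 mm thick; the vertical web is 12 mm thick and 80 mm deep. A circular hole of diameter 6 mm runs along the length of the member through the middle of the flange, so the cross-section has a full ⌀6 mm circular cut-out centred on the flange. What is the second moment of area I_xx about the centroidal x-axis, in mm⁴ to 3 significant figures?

Break the section into simple shapes (no overlaps), measuring from the bottom-left corner of the bounding box.
Flange: 140 × 10, A = 1 400 mm², y = 85 mm, Ī = 11 667 mm⁴.
Web: 12 × 80, A = 960 mm², y = 40 mm, Ī = 512 000 mm⁴.
Hole (subtracted): ⌀6, A = 28.274 mm², y = 85 mm, Ī = 63.617 mm⁴.
Centroid: ȳ = ΣA·y / ΣA = 66.473 mm.
Transfer each piece to the centroidal x-axis using Ī + A·d² with d = y − 66.473:
  flange: d = 18.527 mm → contributes +492 219 mm⁴
  web: d = -26.473 mm → contributes +1 184 784 mm⁴
  hole: d = 18.527 mm → contributes −9768.8 mm⁴
Total I = 1 667 234 mm⁴.

I_xx ≈ 1.67 × 10⁶ mm⁴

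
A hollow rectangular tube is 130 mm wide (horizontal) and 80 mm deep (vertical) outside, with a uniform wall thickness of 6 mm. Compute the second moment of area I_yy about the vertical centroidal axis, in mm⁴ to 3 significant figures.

I_yy ≈ 5.34 × 10⁶ mm⁴

Break the section into simple shapes (no overlaps), measuring from the bottom-left corner of the bounding box.
Outer rectangle: 130 × 80, A = 10 400 mm², x = 65 mm, Ī = 14 646 667 mm⁴.
Inner void (subtracted): 118 × 68, A = 8 024 mm², x = 65 mm, Ī = 9 310 515 mm⁴.
By symmetry the centroid is at mid-width, x̄ = 65 mm.
All pieces are centred on the vertical centroidal axis, so I = ΣĪ (holes subtracted) = 5 336 152 mm⁴.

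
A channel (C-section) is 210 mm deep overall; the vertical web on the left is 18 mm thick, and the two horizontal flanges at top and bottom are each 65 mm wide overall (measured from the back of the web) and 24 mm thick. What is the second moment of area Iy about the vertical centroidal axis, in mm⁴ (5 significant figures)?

Split into non-overlapping primitives; take the origin at the lower-left of the bounding box.
Web: 18 × 210, A = 3 780 mm², x = 9 mm, Ī = 102 060 mm⁴.
Top flange (beyond web): 47 × 24, A = 1 128 mm², x = 41.5 mm, Ī = 207 646 mm⁴.
Bottom flange (beyond web): 47 × 24, A = 1 128 mm², x = 41.5 mm, Ī = 207 646 mm⁴.
Centroid: x̄ = ΣA·x / ΣA = 21.14712 mm.
Transfer each piece to the vertical centroidal axis using Ī + A·d² with d = x − 21.14712:
  web: d = -12.14712 mm → contributes +659808.3 mm⁴
  top flange (beyond web): d = 20.35288 mm → contributes +674908.5 mm⁴
  bottom flange (beyond web): d = 20.35288 mm → contributes +674908.5 mm⁴
Total I = 2 009 625 mm⁴.

Iy ≈ 2.0096 × 10⁶ mm⁴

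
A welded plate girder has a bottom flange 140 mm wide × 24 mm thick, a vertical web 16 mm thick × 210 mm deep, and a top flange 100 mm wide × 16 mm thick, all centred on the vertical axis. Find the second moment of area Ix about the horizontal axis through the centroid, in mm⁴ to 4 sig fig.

Ix ≈ 7.355 × 10⁷ mm⁴

Decompose the section into non-overlapping parts with the origin at the bottom-left of its bounding rectangle.
Bottom plate: 140 × 24, A = 3 360 mm², y = 12 mm, Ī = 161 280 mm⁴.
Web plate: 16 × 210, A = 3 360 mm², y = 129 mm, Ī = 12 348 000 mm⁴.
Top plate: 100 × 16, A = 1 600 mm², y = 242 mm, Ī = 34133.3 mm⁴.
Centroid: ȳ = ΣA·y / ΣA = 103.481 mm.
Transfer each piece to the horizontal axis through the centroid using Ī + A·d² with d = y − 103.481:
  bottom plate: d = -91.4808 mm → contributes +28 280 217 mm⁴
  web plate: d = 25.5192 mm → contributes +14 536 137 mm⁴
  top plate: d = 138.519 mm → contributes +30 734 257 mm⁴
Total I = 73 550 610 mm⁴.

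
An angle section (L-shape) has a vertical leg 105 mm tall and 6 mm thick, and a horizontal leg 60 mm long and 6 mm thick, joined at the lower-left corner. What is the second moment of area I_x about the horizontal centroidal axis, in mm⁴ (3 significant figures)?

Split into non-overlapping primitives; take the origin at the lower-left of the bounding box.
Vertical leg: 6 × 105, A = 630 mm², y = 52.5 mm, Ī = 578 813 mm⁴.
Horizontal leg (remainder): 54 × 6, A = 324 mm², y = 3 mm, Ī = 972 mm⁴.
Centroid: ȳ = ΣA·y / ΣA = 35.689 mm.
Transfer each piece to the horizontal centroidal axis using Ī + A·d² with d = y − 35.689:
  vertical leg: d = 16.811 mm → contributes +756 863 mm⁴
  horizontal leg (remainder): d = -32.689 mm → contributes +347 182 mm⁴
Total I = 1 104 046 mm⁴.

I_x ≈ 1.10 × 10⁶ mm⁴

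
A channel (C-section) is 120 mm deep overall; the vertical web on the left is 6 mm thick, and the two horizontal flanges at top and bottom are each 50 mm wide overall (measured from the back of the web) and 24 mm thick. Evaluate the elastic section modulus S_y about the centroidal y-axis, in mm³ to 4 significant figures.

S_y ≈ 2.393 × 10⁴ mm³

Decompose the section into non-overlapping parts with the origin at the bottom-left of its bounding rectangle.
Web: 6 × 120, A = 720 mm², x = 3 mm, Ī = 2 160 mm⁴.
Top flange (beyond web): 44 × 24, A = 1 056 mm², x = 28 mm, Ī = 170 368 mm⁴.
Bottom flange (beyond web): 44 × 24, A = 1 056 mm², x = 28 mm, Ī = 170 368 mm⁴.
Centroid: x̄ = ΣA·x / ΣA = 21.6441 mm.
Transfer each piece to the centroidal y-axis using Ī + A·d² with d = x − 21.6441:
  web: d = -18.6441 mm → contributes +252 433 mm⁴
  top flange (beyond web): d = 6.35593 mm → contributes +213 028 mm⁴
  bottom flange (beyond web): d = 6.35593 mm → contributes +213 028 mm⁴
Total I = 678 489 mm⁴.
Extreme fibre distance c = 28.3559 mm; S = I/c = 23927.6 mm³.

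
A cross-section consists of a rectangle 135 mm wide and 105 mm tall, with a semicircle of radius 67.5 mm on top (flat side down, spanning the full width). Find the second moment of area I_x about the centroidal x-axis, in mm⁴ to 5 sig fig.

Split into non-overlapping primitives; take the origin at the lower-left of the bounding box.
Rectangular body: 135 × 105, A = 14 175 mm², y = 52.5 mm, Ī = 13 023 281 mm⁴.
Semicircular cap: semicircle r = 67.5, A = 7156.941 mm², y = 133.6479 mm, Ī = 2 278 490 mm⁴.
Centroid: ȳ = ΣA·y / ΣA = 79.7254 mm.
Transfer each piece to the centroidal x-axis using Ī + A·d² with d = y − 79.7254:
  rectangular body: d = -27.2254 mm → contributes +23 530 110 mm⁴
  semicircular cap: d = 53.92249 mm → contributes +23 088 260 mm⁴
Total I = 46 618 370 mm⁴.

I_x ≈ 4.6618 × 10⁷ mm⁴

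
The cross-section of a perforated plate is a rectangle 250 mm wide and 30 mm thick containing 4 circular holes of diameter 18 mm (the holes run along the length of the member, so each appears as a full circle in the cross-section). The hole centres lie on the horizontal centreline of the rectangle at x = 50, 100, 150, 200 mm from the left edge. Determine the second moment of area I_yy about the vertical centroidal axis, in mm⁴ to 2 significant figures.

I_yy ≈ 3.6 × 10⁷ mm⁴

Split into non-overlapping primitives; take the origin at the lower-left of the bounding box.
Plate: 250 × 30, A = 7 500 mm², x = 125 mm, Ī = 39 062 500 mm⁴.
Hole 1 (subtracted): ⌀18, A = 254.5 mm², x = 50 mm, Ī = 5 153 mm⁴.
Hole 2 (subtracted): ⌀18, A = 254.5 mm², x = 100 mm, Ī = 5 153 mm⁴.
Hole 3 (subtracted): ⌀18, A = 254.5 mm², x = 150 mm, Ī = 5 153 mm⁴.
Hole 4 (subtracted): ⌀18, A = 254.5 mm², x = 200 mm, Ī = 5 153 mm⁴.
By symmetry the centroid is at mid-width, x̄ = 125 mm.
Transfer each piece to the vertical centroidal axis using Ī + A·d² with d = x − 125:
  plate: d = 0 mm → contributes +39 062 500 mm⁴
  hole 1: d = -75 mm → contributes −1 436 541 mm⁴
  hole 2: d = -25 mm → contributes −164 196 mm⁴
  hole 3: d = 25 mm → contributes −164 196 mm⁴
  hole 4: d = 75 mm → contributes −1 436 541 mm⁴
Total I = 35 861 025 mm⁴.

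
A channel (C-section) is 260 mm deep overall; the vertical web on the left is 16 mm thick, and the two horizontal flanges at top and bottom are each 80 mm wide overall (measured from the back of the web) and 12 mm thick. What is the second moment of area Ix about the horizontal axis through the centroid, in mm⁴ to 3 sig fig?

Ix ≈ 4.71 × 10⁷ mm⁴

Decompose the section into non-overlapping parts with the origin at the bottom-left of its bounding rectangle.
Web: 16 × 260, A = 4 160 mm², y = 130 mm, Ī = 23 434 667 mm⁴.
Top flange (beyond web): 64 × 12, A = 768 mm², y = 254 mm, Ī = 9 216 mm⁴.
Bottom flange (beyond web): 64 × 12, A = 768 mm², y = 6 mm, Ī = 9 216 mm⁴.
By symmetry the centroid is at mid-height, ȳ = 130 mm.
Transfer each piece to the horizontal axis through the centroid using Ī + A·d² with d = y − 130:
  web: d = 0 mm → contributes +23 434 667 mm⁴
  top flange (beyond web): d = 124 mm → contributes +11 817 984 mm⁴
  bottom flange (beyond web): d = -124 mm → contributes +11 817 984 mm⁴
Total I = 47 070 635 mm⁴.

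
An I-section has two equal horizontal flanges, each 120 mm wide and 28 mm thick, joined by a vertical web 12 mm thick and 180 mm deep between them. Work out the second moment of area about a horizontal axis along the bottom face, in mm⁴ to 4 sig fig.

Treat the section as a set of non-overlapping primitives; coordinates are from the bounding-box lower-left.
Bottom flange: 120 × 28, A = 3 360 mm², y = 14 mm, Ī = 219 520 mm⁴.
Web: 12 × 180, A = 2 160 mm², y = 118 mm, Ī = 5 832 000 mm⁴.
Top flange: 120 × 28, A = 3 360 mm², y = 222 mm, Ī = 219 520 mm⁴.
Transfer each piece to the bottom edge using Ī + A·d² with d = y − 0:
  bottom flange: d = 14 mm → contributes +878 080 mm⁴
  web: d = 118 mm → contributes +35 907 840 mm⁴
  top flange: d = 222 mm → contributes +165 813 760 mm⁴
Total I = 202 599 680 mm⁴.

I_base ≈ 2.026 × 10⁸ mm⁴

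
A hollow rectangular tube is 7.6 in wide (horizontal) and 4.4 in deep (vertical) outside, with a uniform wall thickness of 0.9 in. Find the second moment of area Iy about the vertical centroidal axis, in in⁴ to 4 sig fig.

Decompose the section into non-overlapping parts with the origin at the bottom-left of its bounding rectangle.
Outer rectangle: 7.6 × 4.4, A = 33.44 in², x = 3.8 in, Ī = 160.958 in⁴.
Inner void (subtracted): 5.8 × 2.6, A = 15.08 in², x = 3.8 in, Ī = 42.2743 in⁴.
By symmetry the centroid is at mid-width, x̄ = 3.8 in.
All pieces are centred on the vertical centroidal axis, so I = ΣĪ (holes subtracted) = 118.684 in⁴.

Iy ≈ 118.7 in⁴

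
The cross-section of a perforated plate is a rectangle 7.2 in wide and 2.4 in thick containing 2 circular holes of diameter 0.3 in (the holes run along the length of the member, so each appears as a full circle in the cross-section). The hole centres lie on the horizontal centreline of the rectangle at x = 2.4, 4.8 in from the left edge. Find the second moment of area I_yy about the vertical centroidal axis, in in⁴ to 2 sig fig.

I_yy ≈ 74 in⁴

Decompose the section into non-overlapping parts with the origin at the bottom-left of its bounding rectangle.
Plate: 7.2 × 2.4, A = 17.28 in², x = 3.6 in, Ī = 74.65 in⁴.
Hole 1 (subtracted): ⌀0.3, A = 0.07069 in², x = 2.4 in, Ī = 0.0003976 in⁴.
Hole 2 (subtracted): ⌀0.3, A = 0.07069 in², x = 4.8 in, Ī = 0.0003976 in⁴.
By symmetry the centroid is at mid-width, x̄ = 3.6 in.
Transfer each piece to the vertical centroidal axis using Ī + A·d² with d = x − 3.6:
  plate: d = 0 in → contributes +74.65 in⁴
  hole 1: d = -1.2 in → contributes −0.1022 in⁴
  hole 2: d = 1.2 in → contributes −0.1022 in⁴
Total I = 74.45 in⁴.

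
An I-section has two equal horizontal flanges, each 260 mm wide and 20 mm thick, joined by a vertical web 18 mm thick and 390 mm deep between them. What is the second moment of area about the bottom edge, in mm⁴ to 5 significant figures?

I_base ≈ 1.3316 × 10⁹ mm⁴

Split into non-overlapping primitives; take the origin at the lower-left of the bounding box.
Bottom flange: 260 × 20, A = 5 200 mm², y = 10 mm, Ī = 173333.3 mm⁴.
Web: 18 × 390, A = 7 020 mm², y = 215 mm, Ī = 88 978 500 mm⁴.
Top flange: 260 × 20, A = 5 200 mm², y = 420 mm, Ī = 173333.3 mm⁴.
Transfer each piece to the base of the section using Ī + A·d² with d = y − 0:
  bottom flange: d = 10 mm → contributes +693333.3 mm⁴
  web: d = 215 mm → contributes +413 478 000 mm⁴
  top flange: d = 420 mm → contributes +917 453 333 mm⁴
Total I = 1 331 624 667 mm⁴.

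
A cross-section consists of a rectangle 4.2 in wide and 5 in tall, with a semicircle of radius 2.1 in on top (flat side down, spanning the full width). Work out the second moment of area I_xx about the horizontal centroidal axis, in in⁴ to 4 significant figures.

I_xx ≈ 105.8 in⁴

Split into non-overlapping primitives; take the origin at the lower-left of the bounding box.
Rectangular body: 4.2 × 5, A = 21 in², y = 2.5 in, Ī = 43.75 in⁴.
Semicircular cap: semicircle r = 2.1, A = 6.92721 in², y = 5.89127 in, Ī = 2.13456 in⁴.
Centroid: ȳ = ΣA·y / ΣA = 3.34119 in.
Transfer each piece to the horizontal centroidal axis using Ī + A·d² with d = y − 3.34119:
  rectangular body: d = -0.841188 in → contributes +58.6095 in⁴
  semicircular cap: d = 2.55008 in → contributes +47.1816 in⁴
Total I = 105.791 in⁴.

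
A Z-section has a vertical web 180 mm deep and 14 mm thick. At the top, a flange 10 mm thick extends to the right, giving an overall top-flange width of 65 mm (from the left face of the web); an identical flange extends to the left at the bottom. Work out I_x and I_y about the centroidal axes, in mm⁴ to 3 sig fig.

Break the section into simple shapes (no overlaps), measuring from the bottom-left corner of the bounding box.
Web: 14 × 180, A = 2 520 mm², y = 90 mm, Ī = 6 804 000 mm⁴.
Top flange (beyond web): 51 × 10, A = 510 mm², y = 175 mm, Ī = 4 250 mm⁴.
Bottom flange (beyond web): 51 × 10, A = 510 mm², y = 5 mm, Ī = 4 250 mm⁴.
Centroid: ȳ = ΣA·y / ΣA = 90 mm.
Transfer each piece to the centroidal x-axis using Ī + A·d² with d = y − 90:
  web: d = 0 mm → contributes +6 804 000 mm⁴
  top flange (beyond web): d = 85 mm → contributes +3 689 000 mm⁴
  bottom flange (beyond web): d = -85 mm → contributes +3 689 000 mm⁴
Total I = 14 182 000 mm⁴.
For the y-axis: x̄ = 58 mm.
Repeating about the centroidal y-axis gives I_y = 1 339 620 mm⁴.

I_x ≈ 1.42 × 10⁷ mm⁴, I_y ≈ 1.34 × 10⁶ mm⁴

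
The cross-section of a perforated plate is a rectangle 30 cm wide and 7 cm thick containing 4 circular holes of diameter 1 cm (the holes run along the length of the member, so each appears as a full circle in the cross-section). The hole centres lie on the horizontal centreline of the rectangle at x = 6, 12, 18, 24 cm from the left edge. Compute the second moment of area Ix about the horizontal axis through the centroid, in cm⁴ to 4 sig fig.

Break the section into simple shapes (no overlaps), measuring from the bottom-left corner of the bounding box.
Plate: 30 × 7, A = 210 cm², y = 3.5 cm, Ī = 857.5 cm⁴.
Hole 1 (subtracted): ⌀1, A = 0.785398 cm², y = 3.5 cm, Ī = 0.0490874 cm⁴.
Hole 2 (subtracted): ⌀1, A = 0.785398 cm², y = 3.5 cm, Ī = 0.0490874 cm⁴.
Hole 3 (subtracted): ⌀1, A = 0.785398 cm², y = 3.5 cm, Ī = 0.0490874 cm⁴.
Hole 4 (subtracted): ⌀1, A = 0.785398 cm², y = 3.5 cm, Ī = 0.0490874 cm⁴.
By symmetry the centroid is at mid-height, ȳ = 3.5 cm.
All pieces are centred on the horizontal axis through the centroid, so I = ΣĪ (holes subtracted) = 857.304 cm⁴.

Ix ≈ 857.3 cm⁴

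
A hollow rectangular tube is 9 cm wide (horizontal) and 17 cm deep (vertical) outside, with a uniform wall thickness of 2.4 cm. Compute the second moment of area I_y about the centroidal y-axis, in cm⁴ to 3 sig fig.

I_y ≈ 957 cm⁴

Split into non-overlapping primitives; take the origin at the lower-left of the bounding box.
Outer rectangle: 9 × 17, A = 153 cm², x = 4.5 cm, Ī = 1032.8 cm⁴.
Inner void (subtracted): 4.2 × 12.2, A = 51.24 cm², x = 4.5 cm, Ī = 75.323 cm⁴.
By symmetry the centroid is at mid-width, x̄ = 4.5 cm.
All pieces are centred on the centroidal y-axis, so I = ΣĪ (holes subtracted) = 957.43 cm⁴.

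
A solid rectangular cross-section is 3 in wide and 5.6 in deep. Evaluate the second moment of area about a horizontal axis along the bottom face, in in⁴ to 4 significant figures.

The section: 3 × 5.6, A = 16.8 in², y = 2.8 in, Ī = 43.904 in⁴.
Transfer it to the base of the section using Ī + A·d² with d = y − 0:
  the section: d = 2.8 in → contributes +175.616 in⁴
Total I = 175.616 in⁴.

I_base ≈ 175.6 in⁴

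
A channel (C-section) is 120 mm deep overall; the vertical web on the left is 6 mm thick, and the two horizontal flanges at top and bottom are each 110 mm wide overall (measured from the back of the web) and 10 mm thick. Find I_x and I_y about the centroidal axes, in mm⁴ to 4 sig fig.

Treat the section as a set of non-overlapping primitives; coordinates are from the bounding-box lower-left.
Web: 6 × 120, A = 720 mm², y = 60 mm, Ī = 864 000 mm⁴.
Top flange (beyond web): 104 × 10, A = 1 040 mm², y = 115 mm, Ī = 8666.67 mm⁴.
Bottom flange (beyond web): 104 × 10, A = 1 040 mm², y = 5 mm, Ī = 8666.67 mm⁴.
By symmetry the centroid is at mid-height, ȳ = 60 mm.
Transfer each piece to the centroidal x-axis using Ī + A·d² with d = y − 60:
  web: d = 0 mm → contributes +864 000 mm⁴
  top flange (beyond web): d = 55 mm → contributes +3 154 667 mm⁴
  bottom flange (beyond web): d = -55 mm → contributes +3 154 667 mm⁴
Total I = 7 173 333 mm⁴.
For the y-axis: x̄ = 43.8571 mm.
Repeating about the centroidal y-axis gives I_y = 3 494 876 mm⁴.

I_x ≈ 7.173 × 10⁶ mm⁴, I_y ≈ 3.495 × 10⁶ mm⁴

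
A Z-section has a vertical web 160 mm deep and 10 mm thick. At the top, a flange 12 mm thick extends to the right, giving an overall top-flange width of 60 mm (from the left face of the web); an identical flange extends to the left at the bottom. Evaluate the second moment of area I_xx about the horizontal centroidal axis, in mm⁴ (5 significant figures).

I_xx ≈ 9.9989 × 10⁶ mm⁴

Break the section into simple shapes (no overlaps), measuring from the bottom-left corner of the bounding box.
Web: 10 × 160, A = 1 600 mm², y = 80 mm, Ī = 3 413 333 mm⁴.
Top flange (beyond web): 50 × 12, A = 600 mm², y = 154 mm, Ī = 7 200 mm⁴.
Bottom flange (beyond web): 50 × 12, A = 600 mm², y = 6 mm, Ī = 7 200 mm⁴.
Centroid: ȳ = ΣA·y / ΣA = 80 mm.
Transfer each piece to the horizontal centroidal axis using Ī + A·d² with d = y − 80:
  web: d = 0 mm → contributes +3 413 333 mm⁴
  top flange (beyond web): d = 74 mm → contributes +3 292 800 mm⁴
  bottom flange (beyond web): d = -74 mm → contributes +3 292 800 mm⁴
Total I = 9 998 933 mm⁴.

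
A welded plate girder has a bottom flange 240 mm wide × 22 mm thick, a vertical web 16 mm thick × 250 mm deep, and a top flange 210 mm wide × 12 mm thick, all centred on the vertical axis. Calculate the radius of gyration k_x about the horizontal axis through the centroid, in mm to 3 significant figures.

Break the section into simple shapes (no overlaps), measuring from the bottom-left corner of the bounding box.
Bottom plate: 240 × 22, A = 5 280 mm², y = 11 mm, Ī = 212 960 mm⁴.
Web plate: 16 × 250, A = 4 000 mm², y = 147 mm, Ī = 20 833 333 mm⁴.
Top plate: 210 × 12, A = 2 520 mm², y = 278 mm, Ī = 30 240 mm⁴.
Centroid: ȳ = ΣA·y / ΣA = 114.12 mm.
Transfer each piece to the horizontal axis through the centroid using Ī + A·d² with d = y − 114.12:
  bottom plate: d = -103.12 mm → contributes +56 361 292 mm⁴
  web plate: d = 32.878 mm → contributes +25 157 176 mm⁴
  top plate: d = 163.88 mm → contributes +67 707 329 mm⁴
Total I = 149 225 798 mm⁴.
Radius of gyration: k = √(I/A) = √(149 225 798 / 11 800) = 112.46 mm.

k_x ≈ 112 mm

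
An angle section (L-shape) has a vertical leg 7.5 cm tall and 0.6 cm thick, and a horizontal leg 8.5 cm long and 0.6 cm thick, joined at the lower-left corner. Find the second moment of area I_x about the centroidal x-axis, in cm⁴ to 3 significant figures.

Decompose the section into non-overlapping parts with the origin at the bottom-left of its bounding rectangle.
Vertical leg: 0.6 × 7.5, A = 4.5 cm², y = 3.75 cm, Ī = 21.094 cm⁴.
Horizontal leg (remainder): 7.9 × 0.6, A = 4.74 cm², y = 0.3 cm, Ī = 0.1422 cm⁴.
Centroid: ȳ = ΣA·y / ΣA = 1.9802 cm.
Transfer each piece to the centroidal x-axis using Ī + A·d² with d = y − 1.9802:
  vertical leg: d = 1.7698 cm → contributes +35.189 cm⁴
  horizontal leg (remainder): d = -1.6802 cm → contributes +13.523 cm⁴
Total I = 48.712 cm⁴.

I_x ≈ 48.7 cm⁴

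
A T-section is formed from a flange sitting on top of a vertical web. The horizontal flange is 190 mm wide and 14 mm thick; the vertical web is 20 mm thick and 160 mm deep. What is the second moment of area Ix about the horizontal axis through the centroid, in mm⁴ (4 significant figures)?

Ix ≈ 1.786 × 10⁷ mm⁴

Split into non-overlapping primitives; take the origin at the lower-left of the bounding box.
Flange: 190 × 14, A = 2 660 mm², y = 167 mm, Ī = 43446.7 mm⁴.
Web: 20 × 160, A = 3 200 mm², y = 80 mm, Ī = 6 826 667 mm⁴.
Centroid: ȳ = ΣA·y / ΣA = 119.491 mm.
Transfer each piece to the horizontal axis through the centroid using Ī + A·d² with d = y − 119.491:
  flange: d = 47.5085 mm → contributes +6 047 228 mm⁴
  web: d = -39.4915 mm → contributes +11 817 310 mm⁴
Total I = 17 864 538 mm⁴.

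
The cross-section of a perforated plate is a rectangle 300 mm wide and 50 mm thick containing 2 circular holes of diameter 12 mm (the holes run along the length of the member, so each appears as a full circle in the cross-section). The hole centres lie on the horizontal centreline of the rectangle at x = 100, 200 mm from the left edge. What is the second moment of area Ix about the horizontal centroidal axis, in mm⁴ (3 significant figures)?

Break the section into simple shapes (no overlaps), measuring from the bottom-left corner of the bounding box.
Plate: 300 × 50, A = 15 000 mm², y = 25 mm, Ī = 3 125 000 mm⁴.
Hole 1 (subtracted): ⌀12, A = 113.1 mm², y = 25 mm, Ī = 1017.9 mm⁴.
Hole 2 (subtracted): ⌀12, A = 113.1 mm², y = 25 mm, Ī = 1017.9 mm⁴.
By symmetry the centroid is at mid-height, ȳ = 25 mm.
All pieces are centred on the horizontal centroidal axis, so I = ΣĪ (holes subtracted) = 3 122 964 mm⁴.

Ix ≈ 3.12 × 10⁶ mm⁴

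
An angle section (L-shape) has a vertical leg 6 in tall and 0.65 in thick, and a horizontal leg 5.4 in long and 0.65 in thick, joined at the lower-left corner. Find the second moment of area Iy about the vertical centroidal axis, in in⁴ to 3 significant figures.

Iy ≈ 18.5 in⁴

Break the section into simple shapes (no overlaps), measuring from the bottom-left corner of the bounding box.
Vertical leg: 0.65 × 6, A = 3.9 in², x = 0.325 in, Ī = 0.13731 in⁴.
Horizontal leg (remainder): 4.75 × 0.65, A = 3.0875 in², x = 3.025 in, Ī = 5.8051 in⁴.
Centroid: x̄ = ΣA·x / ΣA = 1.518 in.
Transfer each piece to the vertical centroidal axis using Ī + A·d² with d = x − 1.518:
  vertical leg: d = -1.193 in → contributes +5.6882 in⁴
  horizontal leg (remainder): d = 1.507 in → contributes +12.817 in⁴
Total I = 18.505 in⁴.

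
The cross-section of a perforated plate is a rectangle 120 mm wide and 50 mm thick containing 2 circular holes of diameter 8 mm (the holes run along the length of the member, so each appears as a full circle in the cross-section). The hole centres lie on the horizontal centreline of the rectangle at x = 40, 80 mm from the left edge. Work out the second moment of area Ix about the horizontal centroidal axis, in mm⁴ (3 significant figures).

Ix ≈ 1.25 × 10⁶ mm⁴

Split into non-overlapping primitives; take the origin at the lower-left of the bounding box.
Plate: 120 × 50, A = 6 000 mm², y = 25 mm, Ī = 1 250 000 mm⁴.
Hole 1 (subtracted): ⌀8, A = 50.265 mm², y = 25 mm, Ī = 201.06 mm⁴.
Hole 2 (subtracted): ⌀8, A = 50.265 mm², y = 25 mm, Ī = 201.06 mm⁴.
By symmetry the centroid is at mid-height, ȳ = 25 mm.
All pieces are centred on the horizontal centroidal axis, so I = ΣĪ (holes subtracted) = 1 249 598 mm⁴.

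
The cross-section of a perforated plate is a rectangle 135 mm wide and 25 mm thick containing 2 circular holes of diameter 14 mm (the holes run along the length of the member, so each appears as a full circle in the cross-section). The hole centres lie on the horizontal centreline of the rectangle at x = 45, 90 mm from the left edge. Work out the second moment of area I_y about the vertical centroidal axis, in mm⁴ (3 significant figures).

Treat the section as a set of non-overlapping primitives; coordinates are from the bounding-box lower-left.
Plate: 135 × 25, A = 3 375 mm², x = 67.5 mm, Ī = 5 125 781 mm⁴.
Hole 1 (subtracted): ⌀14, A = 153.94 mm², x = 45 mm, Ī = 1885.7 mm⁴.
Hole 2 (subtracted): ⌀14, A = 153.94 mm², x = 90 mm, Ī = 1885.7 mm⁴.
By symmetry the centroid is at mid-width, x̄ = 67.5 mm.
Transfer each piece to the vertical centroidal axis using Ī + A·d² with d = x − 67.5:
  plate: d = 0 mm → contributes +5 125 781 mm⁴
  hole 1: d = -22.5 mm → contributes −79 817 mm⁴
  hole 2: d = 22.5 mm → contributes −79 817 mm⁴
Total I = 4 966 148 mm⁴.

I_y ≈ 4.97 × 10⁶ mm⁴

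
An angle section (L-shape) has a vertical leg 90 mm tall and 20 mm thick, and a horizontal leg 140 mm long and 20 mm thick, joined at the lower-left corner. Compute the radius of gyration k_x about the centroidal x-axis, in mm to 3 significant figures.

k_x ≈ 24.7 mm

Decompose the section into non-overlapping parts with the origin at the bottom-left of its bounding rectangle.
Vertical leg: 20 × 90, A = 1 800 mm², y = 45 mm, Ī = 1 215 000 mm⁴.
Horizontal leg (remainder): 120 × 20, A = 2 400 mm², y = 10 mm, Ī = 80 000 mm⁴.
Centroid: ȳ = ΣA·y / ΣA = 25 mm.
Transfer each piece to the centroidal x-axis using Ī + A·d² with d = y − 25:
  vertical leg: d = 20 mm → contributes +1 935 000 mm⁴
  horizontal leg (remainder): d = -15 mm → contributes +620 000 mm⁴
Total I = 2 555 000 mm⁴.
Radius of gyration: k = √(I/A) = √(2 555 000 / 4 200) = 24.664 mm.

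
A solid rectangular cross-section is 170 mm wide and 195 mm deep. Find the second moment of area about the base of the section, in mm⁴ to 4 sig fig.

The section: 170 × 195, A = 33 150 mm², y = 97.5 mm, Ī = 105 044 063 mm⁴.
Transfer it to the bottom edge using Ī + A·d² with d = y − 0:
  the section: d = 97.5 mm → contributes +420 176 250 mm⁴
Total I = 420 176 250 mm⁴.

I_base ≈ 4.202 × 10⁸ mm⁴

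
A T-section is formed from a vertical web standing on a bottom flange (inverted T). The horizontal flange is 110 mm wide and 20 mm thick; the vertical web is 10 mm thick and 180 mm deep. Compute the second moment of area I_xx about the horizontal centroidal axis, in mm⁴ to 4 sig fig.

I_xx ≈ 1.483 × 10⁷ mm⁴

Break the section into simple shapes (no overlaps), measuring from the bottom-left corner of the bounding box.
Flange: 110 × 20, A = 2 200 mm², y = 10 mm, Ī = 73333.3 mm⁴.
Web: 10 × 180, A = 1 800 mm², y = 110 mm, Ī = 4 860 000 mm⁴.
Centroid: ȳ = ΣA·y / ΣA = 55 mm.
Transfer each piece to the horizontal centroidal axis using Ī + A·d² with d = y − 55:
  flange: d = -45 mm → contributes +4 528 333 mm⁴
  web: d = 55 mm → contributes +10 305 000 mm⁴
Total I = 14 833 333 mm⁴.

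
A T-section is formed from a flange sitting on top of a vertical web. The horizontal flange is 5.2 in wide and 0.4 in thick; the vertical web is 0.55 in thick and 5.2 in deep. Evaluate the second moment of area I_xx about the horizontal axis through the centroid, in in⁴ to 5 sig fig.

I_xx ≈ 15.913 in⁴

Split into non-overlapping primitives; take the origin at the lower-left of the bounding box.
Flange: 5.2 × 0.4, A = 2.08 in², y = 5.4 in, Ī = 0.02773333 in⁴.
Web: 0.55 × 5.2, A = 2.86 in², y = 2.6 in, Ī = 6.444533 in⁴.
Centroid: ȳ = ΣA·y / ΣA = 3.778947 in.
Transfer each piece to the horizontal axis through the centroid using Ī + A·d² with d = y − 3.778947:
  flange: d = 1.621053 in → contributes +5.493582 in⁴
  web: d = -1.178947 in → contributes +10.4197 in⁴
Total I = 15.91328 in⁴.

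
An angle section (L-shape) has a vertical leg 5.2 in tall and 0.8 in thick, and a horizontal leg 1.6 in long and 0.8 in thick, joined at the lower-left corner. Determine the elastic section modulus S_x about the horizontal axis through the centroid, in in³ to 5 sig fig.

Split into non-overlapping primitives; take the origin at the lower-left of the bounding box.
Vertical leg: 0.8 × 5.2, A = 4.16 in², y = 2.6 in, Ī = 9.373867 in⁴.
Horizontal leg (remainder): 0.8 × 0.8, A = 0.64 in², y = 0.4 in, Ī = 0.03413333 in⁴.
Centroid: ȳ = ΣA·y / ΣA = 2.306667 in.
Transfer each piece to the horizontal axis through the centroid using Ī + A·d² with d = y − 2.306667:
  vertical leg: d = 0.2933333 in → contributes +9.731812 in⁴
  horizontal leg (remainder): d = -1.906667 in → contributes +2.360775 in⁴
Total I = 12.09259 in⁴.
Extreme fibre distance c = 2.893333 in; S = I/c = 4.179465 in³.

S_x ≈ 4.1795 in³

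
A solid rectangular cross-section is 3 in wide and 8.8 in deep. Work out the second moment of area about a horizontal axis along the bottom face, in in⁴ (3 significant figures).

I_base ≈ 681 in⁴

The section: 3 × 8.8, A = 26.4 in², y = 4.4 in, Ī = 170.37 in⁴.
Transfer it to a horizontal axis along the bottom face using Ī + A·d² with d = y − 0:
  the section: d = 4.4 in → contributes +681.47 in⁴
Total I = 681.47 in⁴.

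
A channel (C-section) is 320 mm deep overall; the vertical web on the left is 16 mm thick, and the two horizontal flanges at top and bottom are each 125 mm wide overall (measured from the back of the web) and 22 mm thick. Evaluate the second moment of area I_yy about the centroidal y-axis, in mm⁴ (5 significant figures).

Break the section into simple shapes (no overlaps), measuring from the bottom-left corner of the bounding box.
Web: 16 × 320, A = 5 120 mm², x = 8 mm, Ī = 109226.7 mm⁴.
Top flange (beyond web): 109 × 22, A = 2 398 mm², x = 70.5 mm, Ī = 2 374 220 mm⁴.
Bottom flange (beyond web): 109 × 22, A = 2 398 mm², x = 70.5 mm, Ī = 2 374 220 mm⁴.
Centroid: x̄ = ΣA·x / ΣA = 38.22892 mm.
Transfer each piece to the centroidal y-axis using Ī + A·d² with d = x − 38.22892:
  web: d = -30.22892 mm → contributes +4 787 820 mm⁴
  top flange (beyond web): d = 32.27108 mm → contributes +4 871 551 mm⁴
  bottom flange (beyond web): d = 32.27108 mm → contributes +4 871 551 mm⁴
Total I = 14 530 922 mm⁴.

I_yy ≈ 1.4531 × 10⁷ mm⁴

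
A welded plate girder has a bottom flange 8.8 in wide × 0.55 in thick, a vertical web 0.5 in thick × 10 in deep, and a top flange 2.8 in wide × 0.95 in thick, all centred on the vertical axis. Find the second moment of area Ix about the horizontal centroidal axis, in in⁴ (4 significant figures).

Ix ≈ 246.8 in⁴

Split into non-overlapping primitives; take the origin at the lower-left of the bounding box.
Bottom plate: 8.8 × 0.55, A = 4.84 in², y = 0.275 in, Ī = 0.122008 in⁴.
Web plate: 0.5 × 10, A = 5 in², y = 5.55 in, Ī = 41.6667 in⁴.
Top plate: 2.8 × 0.95, A = 2.66 in², y = 11.025 in, Ī = 0.200054 in⁴.
Centroid: ȳ = ΣA·y / ΣA = 4.6726 in.
Transfer each piece to the horizontal centroidal axis using Ī + A·d² with d = y − 4.6726:
  bottom plate: d = -4.3976 in → contributes +93.7222 in⁴
  web plate: d = 0.8774 in → contributes +45.5158 in⁴
  top plate: d = 6.3524 in → contributes +107.539 in⁴
Total I = 246.777 in⁴.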